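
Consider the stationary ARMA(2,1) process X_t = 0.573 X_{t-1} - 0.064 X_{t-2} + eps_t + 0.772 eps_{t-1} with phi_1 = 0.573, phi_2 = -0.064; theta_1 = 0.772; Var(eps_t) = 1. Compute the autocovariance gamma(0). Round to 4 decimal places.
\gamma(0) = 3.4331

Multiply the model equation by X_{t-k} and take expectations. With theta_0 = psi_0 = 1 and psi_j the MA(infinity) weights, this gives
  gamma(k) - sum_i phi_i gamma(k-i) = c_k,
  c_k = sigma^2 * sum_{j=k..q} theta_j psi_{j-k}   (c_k = 0 for k > q),
using gamma(-m) = gamma(m).
psi-weights needed (psi_j = theta_j + sum_i phi_i psi_{j-i}):
  psi_1 = theta_1 + phi_1 = 0.772 + (0.573) = 1.345
Right-hand sides:
  c_0 = sigma^2 (1 + theta_1 psi_1) = 1 * (1 + (0.772)(1.345)) = 1 * 2.03834 = 2.03834
  c_1 = sigma^2 theta_1 = 1 * (0.772) = 0.772
  c_2 = 0
Equations for k = 0, 1, 2 (AR order 2, c_2 = 0):
  (E0) gamma(0) = phi_1 gamma(1) + phi_2 gamma(2) + c_0
  (E1) gamma(1) = phi_1 gamma(0) + phi_2 gamma(1) + c_1
  (E2) gamma(2) = phi_1 gamma(1) + phi_2 gamma(0)
From (E1): gamma(1) = A gamma(0) + B with
  A = phi_1 / (1 - phi_2) = 0.573 / 1.064 = 0.538534,   B = c_1 / (1 - phi_2) = 0.772 / 1.064 = 0.725564.
Insert (E2) into (E0): gamma(0) (1 - phi_2^2) = phi_1 (1 + phi_2) gamma(1) + c_0.
  phi_1 (1 + phi_2) = (0.573)(0.936) = 0.536328,   1 - phi_2^2 = 0.995904.
Replace gamma(1) by A gamma(0) + B and collect gamma(0):
  gamma(0) [0.995904 - (0.536328)(0.538534)] = (0.536328)(0.725564) + 2.03834
  gamma(0) * 0.707073 = 2.42748
  gamma(0) = 2.42748 / 0.707073 = 3.433138.
Therefore gamma(0) = 3.4331 (to 4 decimal places).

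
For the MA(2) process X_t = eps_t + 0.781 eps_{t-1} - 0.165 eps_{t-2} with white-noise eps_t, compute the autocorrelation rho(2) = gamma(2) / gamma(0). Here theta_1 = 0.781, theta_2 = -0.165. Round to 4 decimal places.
\rho(2) = -0.1008

For an MA(q) process with theta_0 = 1, the autocovariance is
  gamma(k) = sigma^2 * sum_{i=0..q-k} theta_i * theta_{i+k},
and rho(k) = gamma(k) / gamma(0). Sigma^2 cancels.
  numerator   = (1)*(-0.165) = -0.165.
  denominator = (1)^2 + (0.781)^2 + (-0.165)^2 = 1.637186.
  rho(2) = -0.165 / 1.637186 = -0.1008.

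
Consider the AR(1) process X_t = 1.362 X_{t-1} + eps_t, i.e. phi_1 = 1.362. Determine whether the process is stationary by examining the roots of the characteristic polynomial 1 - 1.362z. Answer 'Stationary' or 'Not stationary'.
\text{Not stationary}

The AR(p) characteristic polynomial is P(z) = 1 - 1.362z.
Stationarity requires all roots to lie outside the unit circle, i.e. |z| > 1 for every root.
This is linear in z: 1 + (-1.362) z = 0  =>  z = -1/(-1.362) = 0.734214,  |z| = 0.734214.
Moduli of all roots: 0.7342.
All moduli strictly greater than 1? No.
Verdict: Not stationary.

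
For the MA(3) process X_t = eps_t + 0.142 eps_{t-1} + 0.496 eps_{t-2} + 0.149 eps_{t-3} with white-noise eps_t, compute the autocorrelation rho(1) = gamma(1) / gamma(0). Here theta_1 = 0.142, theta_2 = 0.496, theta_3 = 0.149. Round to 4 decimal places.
\rho(1) = 0.2222

For an MA(q) process with theta_0 = 1, the autocovariance is
  gamma(k) = sigma^2 * sum_{i=0..q-k} theta_i * theta_{i+k},
and rho(k) = gamma(k) / gamma(0). Sigma^2 cancels.
  numerator   = (1)*(0.142) + (0.142)*(0.496) + (0.496)*(0.149) = 0.286336.
  denominator = (1)^2 + (0.142)^2 + (0.496)^2 + (0.149)^2 = 1.288381.
  rho(1) = 0.286336 / 1.288381 = 0.2222.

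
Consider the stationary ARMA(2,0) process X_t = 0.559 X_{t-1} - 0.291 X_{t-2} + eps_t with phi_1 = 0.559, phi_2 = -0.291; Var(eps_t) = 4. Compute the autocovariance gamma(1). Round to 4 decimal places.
\gamma(1) = 2.3289

Multiply the model equation by X_{t-k} and take expectations. With theta_0 = psi_0 = 1 and psi_j the MA(infinity) weights, this gives
  gamma(k) - sum_i phi_i gamma(k-i) = c_k,
  c_k = sigma^2 * sum_{j=k..q} theta_j psi_{j-k}   (c_k = 0 for k > q),
using gamma(-m) = gamma(m).
Pure AR (q = 0): c_0 = sigma^2 = 4, c_k = 0 for k >= 1.
Equations for k = 0, 1, 2 (AR order 2, c_2 = 0):
  (E0) gamma(0) = phi_1 gamma(1) + phi_2 gamma(2) + c_0
  (E1) gamma(1) = phi_1 gamma(0) + phi_2 gamma(1) + c_1
  (E2) gamma(2) = phi_1 gamma(1) + phi_2 gamma(0)
From (E1): gamma(1) = A gamma(0) + B with
  A = phi_1 / (1 - phi_2) = 0.559 / 1.291 = 0.432998,   B = c_1 / (1 - phi_2) = 0 / 1.291 = 0.
Insert (E2) into (E0): gamma(0) (1 - phi_2^2) = phi_1 (1 + phi_2) gamma(1) + c_0.
  phi_1 (1 + phi_2) = (0.559)(0.709) = 0.396331,   1 - phi_2^2 = 0.915319.
Replace gamma(1) by A gamma(0) + B and collect gamma(0):
  gamma(0) [0.915319 - (0.396331)(0.432998)] = c_0 = 4
  gamma(0) * 0.743709 = 4
  gamma(0) = 4 / 0.743709 = 5.378451.
  gamma(1) = A gamma(0) = (0.432998)(5.378451) = 2.328857.
Therefore gamma(1) = 2.3289 (to 4 decimal places).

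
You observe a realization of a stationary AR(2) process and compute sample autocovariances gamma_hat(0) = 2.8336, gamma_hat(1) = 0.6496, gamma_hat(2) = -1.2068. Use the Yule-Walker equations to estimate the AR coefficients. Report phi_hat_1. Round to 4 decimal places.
\hat\phi_{1} = 0.3450

The Yule-Walker equations for an AR(p) process read, in matrix form,
  Gamma_p phi = r_p,   with   (Gamma_p)_{ij} = gamma(|i - j|),
                       (r_p)_i = gamma(i),   i,j = 1..p.
Substitute the sample gammas (Toeplitz matrix and right-hand side of size 2):
  Gamma_p = [[2.8336, 0.6496], [0.6496, 2.8336]]
  r_p     = [0.6496, -1.2068]
Written out:
  2.8336 phi_1 + 0.6496 phi_2 = 0.6496
  0.6496 phi_1 + 2.8336 phi_2 = -1.2068
Solve by Cramer's rule:
  det = gamma(0)^2 - gamma(1)^2 = (2.8336)^2 - (0.6496)^2 = 8.02928896 - 0.42198016 = 7.6073088
  phi_hat_1 = [gamma(1) gamma(0) - gamma(1) gamma(2)] / det = [(0.6496)(2.8336) - (0.6496)(-1.2068)] / 7.6073088 = 2.62464384 / 7.6073088 = 0.345
  phi_hat_2 = [gamma(0) gamma(2) - gamma(1)^2] / det = [(2.8336)(-1.2068) - (0.6496)^2] / 7.6073088 = -3.84156864 / 7.6073088 = -0.505
So phi_hat = [0.3450, -0.5050].
Therefore phi_hat_1 = 0.3450.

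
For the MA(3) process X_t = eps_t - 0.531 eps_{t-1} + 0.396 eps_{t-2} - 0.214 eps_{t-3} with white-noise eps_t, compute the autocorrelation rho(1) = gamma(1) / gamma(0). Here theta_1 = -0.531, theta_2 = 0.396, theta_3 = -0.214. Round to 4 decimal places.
\rho(1) = -0.5564

For an MA(q) process with theta_0 = 1, the autocovariance is
  gamma(k) = sigma^2 * sum_{i=0..q-k} theta_i * theta_{i+k},
and rho(k) = gamma(k) / gamma(0). Sigma^2 cancels.
  numerator   = (1)*(-0.531) + (-0.531)*(0.396) + (0.396)*(-0.214) = -0.82602.
  denominator = (1)^2 + (-0.531)^2 + (0.396)^2 + (-0.214)^2 = 1.484573.
  rho(1) = -0.82602 / 1.484573 = -0.5564.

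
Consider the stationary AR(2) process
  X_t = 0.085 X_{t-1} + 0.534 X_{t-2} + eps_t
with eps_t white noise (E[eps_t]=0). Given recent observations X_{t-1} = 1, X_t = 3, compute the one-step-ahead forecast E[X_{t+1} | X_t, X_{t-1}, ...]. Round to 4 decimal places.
E[X_{t+1} \mid \mathcal F_t] = 0.7890

For an AR(p) model X_t = c + sum_i phi_i X_{t-i} + eps_t, the
one-step-ahead conditional mean is
  E[X_{t+1} | X_t, ...] = c + sum_i phi_i X_{t+1-i}.
Substitute known values:
  E[X_{t+1} | ...] = (0.085) * (3) + (0.534) * (1)
                   = 0.7890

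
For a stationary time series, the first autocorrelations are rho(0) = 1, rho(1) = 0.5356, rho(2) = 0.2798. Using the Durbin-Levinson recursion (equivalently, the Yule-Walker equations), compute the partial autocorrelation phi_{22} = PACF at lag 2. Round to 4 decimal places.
\phi_{22} = -0.0099

The PACF at lag k is phi_{kk}, the last component of the solution
to the Yule-Walker system G_k phi = r_k where
  (G_k)_{ij} = rho(|i - j|), (r_k)_i = rho(i), i,j = 1..k.
Equivalently, Durbin-Levinson gives phi_{kk} iteratively:
  phi_{11} = rho(1)
  phi_{kk} = [rho(k) - sum_{j=1..k-1} phi_{k-1,j} rho(k-j)]
            / [1 - sum_{j=1..k-1} phi_{k-1,j} rho(j)],
  phi_{k,j} = phi_{k-1,j} - phi_{kk} phi_{k-1,k-j},  j = 1..k-1.
Step k = 1:
  phi_11 = rho(1) = 0.5356.
Step k = 2:
  phi_22 = [rho(2) - phi_11 rho(1)] / [1 - phi_11 rho(1)] = [0.2798 - (0.5356)(0.5356)] / [1 - (0.5356)(0.5356)]
         = -0.00706736 / 0.71313264 = -0.0099.
Therefore phi_{22} = -0.0099.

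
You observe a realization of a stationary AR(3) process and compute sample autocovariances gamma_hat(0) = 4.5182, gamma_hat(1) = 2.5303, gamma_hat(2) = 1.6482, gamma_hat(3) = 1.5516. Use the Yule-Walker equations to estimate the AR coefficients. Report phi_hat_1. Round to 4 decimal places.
\hat\phi_{1} = 0.5060

The Yule-Walker equations for an AR(p) process read, in matrix form,
  Gamma_p phi = r_p,   with   (Gamma_p)_{ij} = gamma(|i - j|),
                       (r_p)_i = gamma(i),   i,j = 1..p.
Substitute the sample gammas (Toeplitz matrix and right-hand side of size 3):
  Gamma_p = [[4.5182, 2.5303, 1.6482], [2.5303, 4.5182, 2.5303], [1.6482, 2.5303, 4.5182]]
  r_p     = [2.5303, 1.6482, 1.5516]
Written out (R1..R3):
  (R1) 4.5182 phi_1 + 2.5303 phi_2 + 1.6482 phi_3 = 2.5303
  (R2) 2.5303 phi_1 + 4.5182 phi_2 + 2.5303 phi_3 = 1.6482
  (R3) 1.6482 phi_1 + 2.5303 phi_2 + 4.5182 phi_3 = 1.5516
Gaussian elimination:
  R2 <- R2 - (2.5303/4.5182) R1 = R2 - (0.560024) R1:  3.101172 phi_2 + 1.607269 phi_3 = 0.231172
  R3 <- R3 - (1.6482/4.5182) R1 = R3 - (0.364791) R1:  1.607269 phi_2 + 3.916951 phi_3 = 0.628569
  R3 <- R3 - (1.607269/3.101172) R2 = R3 - (0.518278) R2:  3.083939 phi_3 = 0.508758
Back-substitution:
  phi_hat_3 = 0.508758 / 3.083939 = 0.16497
  phi_hat_2 = (0.231172 - (1.607269)(0.16497)) / 3.101172 = -0.010957
  phi_hat_1 = (2.5303 - (2.5303)(-0.010957) - (1.6482)(0.16497)) / 4.5182 = 0.50598
So phi_hat = [0.5060, -0.0110, 0.1650].
Therefore phi_hat_1 = 0.5060.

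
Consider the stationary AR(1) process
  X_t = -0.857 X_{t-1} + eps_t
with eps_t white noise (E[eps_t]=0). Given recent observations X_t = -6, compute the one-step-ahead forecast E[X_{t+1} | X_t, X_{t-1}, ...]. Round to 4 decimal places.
E[X_{t+1} \mid \mathcal F_t] = 5.1420

For an AR(p) model X_t = c + sum_i phi_i X_{t-i} + eps_t, the
one-step-ahead conditional mean is
  E[X_{t+1} | X_t, ...] = c + sum_i phi_i X_{t+1-i}.
Substitute known values:
  E[X_{t+1} | ...] = (-0.857) * (-6)
                   = 5.1420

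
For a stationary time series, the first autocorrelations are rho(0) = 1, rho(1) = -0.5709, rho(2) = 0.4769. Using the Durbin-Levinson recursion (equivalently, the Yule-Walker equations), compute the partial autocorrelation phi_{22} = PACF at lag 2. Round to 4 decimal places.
\phi_{22} = 0.2240

The PACF at lag k is phi_{kk}, the last component of the solution
to the Yule-Walker system G_k phi = r_k where
  (G_k)_{ij} = rho(|i - j|), (r_k)_i = rho(i), i,j = 1..k.
Equivalently, Durbin-Levinson gives phi_{kk} iteratively:
  phi_{11} = rho(1)
  phi_{kk} = [rho(k) - sum_{j=1..k-1} phi_{k-1,j} rho(k-j)]
            / [1 - sum_{j=1..k-1} phi_{k-1,j} rho(j)],
  phi_{k,j} = phi_{k-1,j} - phi_{kk} phi_{k-1,k-j},  j = 1..k-1.
Step k = 1:
  phi_11 = rho(1) = -0.5709.
Step k = 2:
  phi_22 = [rho(2) - phi_11 rho(1)] / [1 - phi_11 rho(1)] = [0.4769 - (-0.5709)(-0.5709)] / [1 - (-0.5709)(-0.5709)]
         = 0.15097319 / 0.67407319 = 0.224.
Therefore phi_{22} = 0.2240.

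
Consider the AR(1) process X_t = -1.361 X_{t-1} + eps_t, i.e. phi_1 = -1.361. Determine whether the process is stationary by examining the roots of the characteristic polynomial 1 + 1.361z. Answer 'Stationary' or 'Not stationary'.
\text{Not stationary}

The AR(p) characteristic polynomial is P(z) = 1 + 1.361z.
Stationarity requires all roots to lie outside the unit circle, i.e. |z| > 1 for every root.
This is linear in z: 1 + (1.361) z = 0  =>  z = -1/(1.361) = -0.734754,  |z| = 0.734754.
Moduli of all roots: 0.7348.
All moduli strictly greater than 1? No.
Verdict: Not stationary.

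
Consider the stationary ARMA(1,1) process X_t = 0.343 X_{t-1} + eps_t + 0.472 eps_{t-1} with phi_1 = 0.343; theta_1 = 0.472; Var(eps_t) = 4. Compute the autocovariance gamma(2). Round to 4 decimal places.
\gamma(2) = 1.4724

Multiply the model equation by X_{t-k} and take expectations. With theta_0 = psi_0 = 1 and psi_j the MA(infinity) weights, this gives
  gamma(k) - sum_i phi_i gamma(k-i) = c_k,
  c_k = sigma^2 * sum_{j=k..q} theta_j psi_{j-k}   (c_k = 0 for k > q),
using gamma(-m) = gamma(m).
psi-weights needed (psi_j = theta_j + sum_i phi_i psi_{j-i}):
  psi_1 = theta_1 + phi_1 = 0.472 + (0.343) = 0.815
Right-hand sides:
  c_0 = sigma^2 (1 + theta_1 psi_1) = 4 * (1 + (0.472)(0.815)) = 4 * 1.38468 = 5.53872
  c_1 = sigma^2 theta_1 = 4 * (0.472) = 1.888
  c_2 = 0
Equations for k = 0 and k = 1 (AR order 1):
  gamma(0) = phi_1 gamma(1) + c_0
  gamma(1) = phi_1 gamma(0) + c_1
Substituting the second into the first: gamma(0) (1 - phi_1^2) = c_0 + phi_1 c_1, so
  gamma(0) = (c_0 + phi_1 c_1) / (1 - phi_1^2) = (5.53872 + (0.343)(1.888)) / (1 - (0.343)^2) = 6.186304 / 0.882351 = 7.01116.
  gamma(1) = phi_1 gamma(0) + c_1 = (0.343)(7.01116) + (1.888) = 4.292828.
For k = 2 (> q): gamma(2) = phi_1 gamma(1) = (0.343)(4.292828) = 1.47244.
Therefore gamma(2) = 1.4724 (to 4 decimal places).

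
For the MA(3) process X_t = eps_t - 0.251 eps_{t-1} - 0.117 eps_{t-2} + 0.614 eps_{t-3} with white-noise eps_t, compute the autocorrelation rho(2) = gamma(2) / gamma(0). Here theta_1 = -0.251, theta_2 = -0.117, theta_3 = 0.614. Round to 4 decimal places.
\rho(2) = -0.1865

For an MA(q) process with theta_0 = 1, the autocovariance is
  gamma(k) = sigma^2 * sum_{i=0..q-k} theta_i * theta_{i+k},
and rho(k) = gamma(k) / gamma(0). Sigma^2 cancels.
  numerator   = (1)*(-0.117) + (-0.251)*(0.614) = -0.271114.
  denominator = (1)^2 + (-0.251)^2 + (-0.117)^2 + (0.614)^2 = 1.453686.
  rho(2) = -0.271114 / 1.453686 = -0.1865.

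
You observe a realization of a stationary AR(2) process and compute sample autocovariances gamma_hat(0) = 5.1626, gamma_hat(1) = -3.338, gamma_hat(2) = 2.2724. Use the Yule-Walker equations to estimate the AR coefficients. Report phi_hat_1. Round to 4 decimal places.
\hat\phi_{1} = -0.6220

The Yule-Walker equations for an AR(p) process read, in matrix form,
  Gamma_p phi = r_p,   with   (Gamma_p)_{ij} = gamma(|i - j|),
                       (r_p)_i = gamma(i),   i,j = 1..p.
Substitute the sample gammas (Toeplitz matrix and right-hand side of size 2):
  Gamma_p = [[5.1626, -3.338], [-3.338, 5.1626]]
  r_p     = [-3.338, 2.2724]
Written out:
  5.1626 phi_1 - 3.338 phi_2 = -3.338
  -3.338 phi_1 + 5.1626 phi_2 = 2.2724
Solve by Cramer's rule:
  det = gamma(0)^2 - gamma(1)^2 = (5.1626)^2 - (-3.338)^2 = 26.65243876 - 11.142244 = 15.51019476
  phi_hat_1 = [gamma(1) gamma(0) - gamma(1) gamma(2)] / det = [(-3.338)(5.1626) - (-3.338)(2.2724)] / 15.51019476 = -9.6474876 / 15.51019476 = -0.622
  phi_hat_2 = [gamma(0) gamma(2) - gamma(1)^2] / det = [(5.1626)(2.2724) - (-3.338)^2] / 15.51019476 = 0.58924824 / 15.51019476 = 0.038
So phi_hat = [-0.6220, 0.0380].
Therefore phi_hat_1 = -0.6220.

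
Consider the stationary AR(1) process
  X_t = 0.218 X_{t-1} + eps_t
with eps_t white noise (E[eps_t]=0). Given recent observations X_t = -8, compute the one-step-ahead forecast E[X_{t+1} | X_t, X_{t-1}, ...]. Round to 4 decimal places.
E[X_{t+1} \mid \mathcal F_t] = -1.7440

For an AR(p) model X_t = c + sum_i phi_i X_{t-i} + eps_t, the
one-step-ahead conditional mean is
  E[X_{t+1} | X_t, ...] = c + sum_i phi_i X_{t+1-i}.
Substitute known values:
  E[X_{t+1} | ...] = (0.218) * (-8)
                   = -1.7440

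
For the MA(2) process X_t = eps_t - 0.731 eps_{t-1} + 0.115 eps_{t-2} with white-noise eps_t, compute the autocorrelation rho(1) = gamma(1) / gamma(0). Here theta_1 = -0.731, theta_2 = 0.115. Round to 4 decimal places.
\rho(1) = -0.5267

For an MA(q) process with theta_0 = 1, the autocovariance is
  gamma(k) = sigma^2 * sum_{i=0..q-k} theta_i * theta_{i+k},
and rho(k) = gamma(k) / gamma(0). Sigma^2 cancels.
  numerator   = (1)*(-0.731) + (-0.731)*(0.115) = -0.815065.
  denominator = (1)^2 + (-0.731)^2 + (0.115)^2 = 1.547586.
  rho(1) = -0.815065 / 1.547586 = -0.5267.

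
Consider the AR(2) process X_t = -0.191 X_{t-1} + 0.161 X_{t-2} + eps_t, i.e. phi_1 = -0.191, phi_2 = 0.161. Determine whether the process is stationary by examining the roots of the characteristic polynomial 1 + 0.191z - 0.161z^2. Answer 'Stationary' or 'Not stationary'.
\text{Stationary}

The AR(p) characteristic polynomial is P(z) = 1 + 0.191z - 0.161z^2.
Stationarity requires all roots to lie outside the unit circle, i.e. |z| > 1 for every root.
Set 1 + (0.191) z + (-0.161) z^2 = 0, i.e. a z^2 + b z + c = 0 with a = -0.161, b = 0.191, c = 1.
Discriminant D = b^2 - 4ac = (0.191)^2 - 4*(-0.161)*1 = 0.036481 - (-0.644) = 0.680481.
D >= 0, so the roots are real: z = (-b +/- sqrt(D)) / (2a) = (-0.191 +/- 0.824913) / (-0.322).
  z_1 = (-0.191 + 0.824913) / (-0.322) = -1.9687,   |z_1| = 1.9687.
  z_2 = (-0.191 - 0.824913) / (-0.322) = 3.155,   |z_2| = 3.155.
Moduli of all roots: 1.9687, 3.1550.
All moduli strictly greater than 1? Yes.
Verdict: Stationary.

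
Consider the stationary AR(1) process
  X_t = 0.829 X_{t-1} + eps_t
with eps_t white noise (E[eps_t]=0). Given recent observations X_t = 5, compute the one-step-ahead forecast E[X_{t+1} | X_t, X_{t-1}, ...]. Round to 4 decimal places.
E[X_{t+1} \mid \mathcal F_t] = 4.1450

For an AR(p) model X_t = c + sum_i phi_i X_{t-i} + eps_t, the
one-step-ahead conditional mean is
  E[X_{t+1} | X_t, ...] = c + sum_i phi_i X_{t+1-i}.
Substitute known values:
  E[X_{t+1} | ...] = (0.829) * (5)
                   = 4.1450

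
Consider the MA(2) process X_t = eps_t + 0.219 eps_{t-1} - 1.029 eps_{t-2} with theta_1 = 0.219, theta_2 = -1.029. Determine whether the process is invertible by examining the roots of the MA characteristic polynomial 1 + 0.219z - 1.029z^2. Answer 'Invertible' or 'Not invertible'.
\text{Not invertible}

The MA(q) characteristic polynomial is P(z) = 1 + 0.219z - 1.029z^2.
Invertibility requires all roots to lie outside the unit circle, i.e. |z| > 1 for every root.
Set 1 + (0.219) z + (-1.029) z^2 = 0, i.e. a z^2 + b z + c = 0 with a = -1.029, b = 0.219, c = 1.
Discriminant D = b^2 - 4ac = (0.219)^2 - 4*(-1.029)*1 = 0.047961 - (-4.116) = 4.163961.
D >= 0, so the roots are real: z = (-b +/- sqrt(D)) / (2a) = (-0.219 +/- 2.040579) / (-2.058).
  z_1 = (-0.219 + 2.040579) / (-2.058) = -0.8851,   |z_1| = 0.8851.
  z_2 = (-0.219 - 2.040579) / (-2.058) = 1.0979,   |z_2| = 1.0979.
Moduli of all roots: 0.8851, 1.0979.
All moduli strictly greater than 1? No.
Verdict: Not invertible.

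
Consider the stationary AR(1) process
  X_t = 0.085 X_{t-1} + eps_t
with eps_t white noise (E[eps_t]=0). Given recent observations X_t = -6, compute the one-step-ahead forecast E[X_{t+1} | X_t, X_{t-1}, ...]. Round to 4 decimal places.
E[X_{t+1} \mid \mathcal F_t] = -0.5100

For an AR(p) model X_t = c + sum_i phi_i X_{t-i} + eps_t, the
one-step-ahead conditional mean is
  E[X_{t+1} | X_t, ...] = c + sum_i phi_i X_{t+1-i}.
Substitute known values:
  E[X_{t+1} | ...] = (0.085) * (-6)
                   = -0.5100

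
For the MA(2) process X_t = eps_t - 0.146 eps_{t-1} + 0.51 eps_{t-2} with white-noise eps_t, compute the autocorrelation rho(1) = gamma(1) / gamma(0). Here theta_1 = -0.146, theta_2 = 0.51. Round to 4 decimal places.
\rho(1) = -0.1720

For an MA(q) process with theta_0 = 1, the autocovariance is
  gamma(k) = sigma^2 * sum_{i=0..q-k} theta_i * theta_{i+k},
and rho(k) = gamma(k) / gamma(0). Sigma^2 cancels.
  numerator   = (1)*(-0.146) + (-0.146)*(0.51) = -0.22046.
  denominator = (1)^2 + (-0.146)^2 + (0.51)^2 = 1.281416.
  rho(1) = -0.22046 / 1.281416 = -0.1720.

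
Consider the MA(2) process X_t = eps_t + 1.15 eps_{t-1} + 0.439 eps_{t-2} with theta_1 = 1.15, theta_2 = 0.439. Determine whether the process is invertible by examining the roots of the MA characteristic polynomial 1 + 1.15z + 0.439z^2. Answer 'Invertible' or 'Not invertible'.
\text{Invertible}

The MA(q) characteristic polynomial is P(z) = 1 + 1.15z + 0.439z^2.
Invertibility requires all roots to lie outside the unit circle, i.e. |z| > 1 for every root.
Set 1 + (1.15) z + (0.439) z^2 = 0, i.e. a z^2 + b z + c = 0 with a = 0.439, b = 1.15, c = 1.
Discriminant D = b^2 - 4ac = (1.15)^2 - 4*(0.439)*1 = 1.3225 - (1.756) = -0.4335.
D < 0, so the roots are the complex-conjugate pair z = (-b +/- i sqrt(-D)) / (2a) = -1.3098 +/- 0.7499i.
For a conjugate pair |z|^2 = z * conj(z) = (product of roots) = c/a = 1/(0.439) = 2.277904, so |z| = sqrt(2.277904) = 1.5093 for both roots.
Moduli of all roots: 1.5093, 1.5093.
All moduli strictly greater than 1? Yes.
Verdict: Invertible.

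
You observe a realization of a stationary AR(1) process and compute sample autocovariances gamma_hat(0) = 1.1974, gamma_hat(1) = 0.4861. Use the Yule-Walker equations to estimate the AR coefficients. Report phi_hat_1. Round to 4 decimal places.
\hat\phi_{1} = 0.4060

The Yule-Walker equations for an AR(p) process read, in matrix form,
  Gamma_p phi = r_p,   with   (Gamma_p)_{ij} = gamma(|i - j|),
                       (r_p)_i = gamma(i),   i,j = 1..p.
Substitute the sample gammas (Toeplitz matrix and right-hand side of size 1):
  Gamma_p = [[1.1974]]
  r_p     = [0.4861]
With p = 1 this is the single equation gamma(0) phi_1 = gamma(1):
  phi_hat_1 = gamma(1) / gamma(0) = 0.4861 / 1.1974 = 0.4060.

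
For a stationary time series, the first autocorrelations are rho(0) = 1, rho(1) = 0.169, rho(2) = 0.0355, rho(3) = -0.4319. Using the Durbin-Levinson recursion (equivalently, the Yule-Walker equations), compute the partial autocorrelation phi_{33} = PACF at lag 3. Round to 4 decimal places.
\phi_{33} = -0.4520

The PACF at lag k is phi_{kk}, the last component of the solution
to the Yule-Walker system G_k phi = r_k where
  (G_k)_{ij} = rho(|i - j|), (r_k)_i = rho(i), i,j = 1..k.
Equivalently, Durbin-Levinson gives phi_{kk} iteratively:
  phi_{11} = rho(1)
  phi_{kk} = [rho(k) - sum_{j=1..k-1} phi_{k-1,j} rho(k-j)]
            / [1 - sum_{j=1..k-1} phi_{k-1,j} rho(j)],
  phi_{k,j} = phi_{k-1,j} - phi_{kk} phi_{k-1,k-j},  j = 1..k-1.
Step k = 1:
  phi_11 = rho(1) = 0.169.
Step k = 2:
  phi_22 = [rho(2) - phi_11 rho(1)] / [1 - phi_11 rho(1)] = [0.0355 - (0.169)(0.169)] / [1 - (0.169)(0.169)]
         = 0.006939 / 0.971439 = 0.007143.
  Update: phi_21 = phi_11 - phi_22 phi_11 = 0.169 - (0.007143)(0.169) = 0.167793.
Step k = 3:
  phi_33 = [rho(3) - phi_21 rho(2) - phi_22 rho(1)] / [1 - phi_21 rho(1) - phi_22 rho(2)]
    numerator   = -0.4319 - (0.167793)(0.0355) - (0.007143)(0.169) = -0.43906381
    denominator = 1 - (0.167793)(0.169) - (0.007143)(0.0355) = 0.97138943
  phi_33 = -0.43906381 / 0.97138943 = -0.452.
Therefore phi_{33} = -0.4520.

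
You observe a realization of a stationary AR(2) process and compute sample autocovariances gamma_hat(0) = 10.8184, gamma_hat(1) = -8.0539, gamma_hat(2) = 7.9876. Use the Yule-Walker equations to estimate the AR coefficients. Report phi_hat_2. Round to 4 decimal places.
\hat\phi_{2} = 0.4130

The Yule-Walker equations for an AR(p) process read, in matrix form,
  Gamma_p phi = r_p,   with   (Gamma_p)_{ij} = gamma(|i - j|),
                       (r_p)_i = gamma(i),   i,j = 1..p.
Substitute the sample gammas (Toeplitz matrix and right-hand side of size 2):
  Gamma_p = [[10.8184, -8.0539], [-8.0539, 10.8184]]
  r_p     = [-8.0539, 7.9876]
Written out:
  10.8184 phi_1 - 8.0539 phi_2 = -8.0539
  -8.0539 phi_1 + 10.8184 phi_2 = 7.9876
Solve by Cramer's rule:
  det = gamma(0)^2 - gamma(1)^2 = (10.8184)^2 - (-8.0539)^2 = 117.03777856 - 64.86530521 = 52.17247335
  phi_hat_1 = [gamma(1) gamma(0) - gamma(1) gamma(2)] / det = [(-8.0539)(10.8184) - (-8.0539)(7.9876)] / 52.17247335 = -22.79898012 / 52.17247335 = -0.437
  phi_hat_2 = [gamma(0) gamma(2) - gamma(1)^2] / det = [(10.8184)(7.9876) - (-8.0539)^2] / 52.17247335 = 21.54774663 / 52.17247335 = 0.413
So phi_hat = [-0.4370, 0.4130].
Therefore phi_hat_2 = 0.4130.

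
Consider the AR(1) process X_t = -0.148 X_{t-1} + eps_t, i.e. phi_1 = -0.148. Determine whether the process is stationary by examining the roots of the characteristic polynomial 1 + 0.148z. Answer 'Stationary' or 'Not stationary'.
\text{Stationary}

The AR(p) characteristic polynomial is P(z) = 1 + 0.148z.
Stationarity requires all roots to lie outside the unit circle, i.e. |z| > 1 for every root.
This is linear in z: 1 + (0.148) z = 0  =>  z = -1/(0.148) = -6.756757,  |z| = 6.756757.
Moduli of all roots: 6.7568.
All moduli strictly greater than 1? Yes.
Verdict: Stationary.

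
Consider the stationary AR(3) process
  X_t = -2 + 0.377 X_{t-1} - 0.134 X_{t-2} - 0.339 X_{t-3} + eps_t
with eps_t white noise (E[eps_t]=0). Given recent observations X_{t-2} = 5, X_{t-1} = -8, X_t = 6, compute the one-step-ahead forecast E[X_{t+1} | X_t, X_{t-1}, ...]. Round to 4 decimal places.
E[X_{t+1} \mid \mathcal F_t] = -0.3610

For an AR(p) model X_t = c + sum_i phi_i X_{t-i} + eps_t, the
one-step-ahead conditional mean is
  E[X_{t+1} | X_t, ...] = c + sum_i phi_i X_{t+1-i}.
Substitute known values:
  E[X_{t+1} | ...] = -2 + (0.377) * (6) + (-0.134) * (-8) + (-0.339) * (5)
                   = -0.3610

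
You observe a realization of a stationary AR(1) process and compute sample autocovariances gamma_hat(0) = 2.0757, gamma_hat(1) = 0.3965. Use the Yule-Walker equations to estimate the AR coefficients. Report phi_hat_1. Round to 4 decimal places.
\hat\phi_{1} = 0.1910

The Yule-Walker equations for an AR(p) process read, in matrix form,
  Gamma_p phi = r_p,   with   (Gamma_p)_{ij} = gamma(|i - j|),
                       (r_p)_i = gamma(i),   i,j = 1..p.
Substitute the sample gammas (Toeplitz matrix and right-hand side of size 1):
  Gamma_p = [[2.0757]]
  r_p     = [0.3965]
With p = 1 this is the single equation gamma(0) phi_1 = gamma(1):
  phi_hat_1 = gamma(1) / gamma(0) = 0.3965 / 2.0757 = 0.1910.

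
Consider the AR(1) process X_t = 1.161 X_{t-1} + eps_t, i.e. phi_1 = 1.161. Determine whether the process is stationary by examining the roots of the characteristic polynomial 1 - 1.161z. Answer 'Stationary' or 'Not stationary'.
\text{Not stationary}

The AR(p) characteristic polynomial is P(z) = 1 - 1.161z.
Stationarity requires all roots to lie outside the unit circle, i.e. |z| > 1 for every root.
This is linear in z: 1 + (-1.161) z = 0  =>  z = -1/(-1.161) = 0.861326,  |z| = 0.861326.
Moduli of all roots: 0.8613.
All moduli strictly greater than 1? No.
Verdict: Not stationary.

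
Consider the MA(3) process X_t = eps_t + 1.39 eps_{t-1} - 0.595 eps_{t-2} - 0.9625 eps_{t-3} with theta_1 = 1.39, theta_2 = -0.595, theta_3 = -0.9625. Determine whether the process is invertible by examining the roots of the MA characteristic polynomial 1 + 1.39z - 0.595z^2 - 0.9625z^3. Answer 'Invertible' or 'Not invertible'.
\text{Not invertible}

The MA(q) characteristic polynomial is P(z) = 1 + 1.39z - 0.595z^2 - 0.9625z^3.
Invertibility requires all roots to lie outside the unit circle, i.e. |z| > 1 for every root.
Degree 3: look for a simple real root z0 first, then factor out (1 - z/z0) and solve the remaining quadratic.
Testing z0 = -0.8: P(-0.8) = 1 + (1.39)(-0.8) + (-0.595)(-0.8)^2 + (-0.9625)(-0.8)^3
  = 1 + (-1.112) + (-0.3808) + (0.4928) = 0.  So z_0 = -0.8 is a root, |z_0| = 0.8.
Divide out the factor (1 + 1.25 z) = (1 - z/z0) (since 1/z0 = -1.25):
  P(z) = (1 + 1.25 z)(1 + (0.14) z + (-0.77) z^2)
  [check: z-coef 0.14 - (-1.25) = 1.39; z^2-coef -0.77 - (-1.25)(0.14) = -0.595; z^3-coef -(-1.25)(-0.77) = -0.9625.]
Remaining roots from the quadratic factor 1 + (0.14) z + (-0.77) z^2:
  Set 1 + (0.14) z + (-0.77) z^2 = 0, i.e. a z^2 + b z + c = 0 with a = -0.77, b = 0.14, c = 1.
  Discriminant D = b^2 - 4ac = (0.14)^2 - 4*(-0.77)*1 = 0.0196 - (-3.08) = 3.0996.
  D >= 0, so the roots are real: z = (-b +/- sqrt(D)) / (2a) = (-0.14 +/- 1.760568) / (-1.54).
    z_1 = (-0.14 + 1.760568) / (-1.54) = -1.0523,   |z_1| = 1.0523.
    z_2 = (-0.14 - 1.760568) / (-1.54) = 1.2341,   |z_2| = 1.2341.
Moduli of all roots: 0.8000, 1.0523, 1.2341.
All moduli strictly greater than 1? No.
Verdict: Not invertible.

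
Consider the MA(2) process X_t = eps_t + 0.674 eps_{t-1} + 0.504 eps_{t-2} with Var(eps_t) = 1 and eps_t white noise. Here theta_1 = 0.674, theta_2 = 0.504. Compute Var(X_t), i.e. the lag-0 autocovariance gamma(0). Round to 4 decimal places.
\gamma(0) = 1.7083

For an MA(q) process X_t = eps_t + sum_i theta_i eps_{t-i} with
Var(eps_t) = sigma^2, the variance is
  gamma(0) = sigma^2 * (1 + sum_i theta_i^2).
  sum_i theta_i^2 = (0.674)^2 + (0.504)^2 = 0.454276 + 0.254016 = 0.708292.
  gamma(0) = 1 * (1 + 0.708292) = 1 * 1.708292 = 1.708292, which rounds to 1.7083.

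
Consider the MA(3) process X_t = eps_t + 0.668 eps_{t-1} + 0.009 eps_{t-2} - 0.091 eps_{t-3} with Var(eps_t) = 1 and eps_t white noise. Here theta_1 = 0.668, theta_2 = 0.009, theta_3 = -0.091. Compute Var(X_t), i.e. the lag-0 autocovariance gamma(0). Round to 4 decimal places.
\gamma(0) = 1.4546

For an MA(q) process X_t = eps_t + sum_i theta_i eps_{t-i} with
Var(eps_t) = sigma^2, the variance is
  gamma(0) = sigma^2 * (1 + sum_i theta_i^2).
  sum_i theta_i^2 = (0.668)^2 + (0.009)^2 + (-0.091)^2 = 0.446224 + 0.000081 + 0.008281 = 0.454586.
  gamma(0) = 1 * (1 + 0.454586) = 1 * 1.454586 = 1.454586, which rounds to 1.4546.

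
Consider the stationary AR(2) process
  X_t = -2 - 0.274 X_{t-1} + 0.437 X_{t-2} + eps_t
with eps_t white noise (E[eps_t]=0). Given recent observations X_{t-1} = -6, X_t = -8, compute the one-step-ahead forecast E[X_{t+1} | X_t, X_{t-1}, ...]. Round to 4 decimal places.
E[X_{t+1} \mid \mathcal F_t] = -2.4300

For an AR(p) model X_t = c + sum_i phi_i X_{t-i} + eps_t, the
one-step-ahead conditional mean is
  E[X_{t+1} | X_t, ...] = c + sum_i phi_i X_{t+1-i}.
Substitute known values:
  E[X_{t+1} | ...] = -2 + (-0.274) * (-8) + (0.437) * (-6)
                   = -2.4300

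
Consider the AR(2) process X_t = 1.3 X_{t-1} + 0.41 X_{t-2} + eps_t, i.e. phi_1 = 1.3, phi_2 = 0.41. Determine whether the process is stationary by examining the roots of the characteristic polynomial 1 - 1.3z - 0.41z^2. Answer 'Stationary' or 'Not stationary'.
\text{Not stationary}

The AR(p) characteristic polynomial is P(z) = 1 - 1.3z - 0.41z^2.
Stationarity requires all roots to lie outside the unit circle, i.e. |z| > 1 for every root.
Set 1 + (-1.3) z + (-0.41) z^2 = 0, i.e. a z^2 + b z + c = 0 with a = -0.41, b = -1.3, c = 1.
Discriminant D = b^2 - 4ac = (-1.3)^2 - 4*(-0.41)*1 = 1.69 - (-1.64) = 3.33.
D >= 0, so the roots are real: z = (-b +/- sqrt(D)) / (2a) = (1.3 +/- 1.824829) / (-0.82).
  z_1 = (1.3 + 1.824829) / (-0.82) = -3.8108,   |z_1| = 3.8108.
  z_2 = (1.3 - 1.824829) / (-0.82) = 0.64,   |z_2| = 0.64.
Moduli of all roots: 3.8108, 0.6400.
All moduli strictly greater than 1? No.
Verdict: Not stationary.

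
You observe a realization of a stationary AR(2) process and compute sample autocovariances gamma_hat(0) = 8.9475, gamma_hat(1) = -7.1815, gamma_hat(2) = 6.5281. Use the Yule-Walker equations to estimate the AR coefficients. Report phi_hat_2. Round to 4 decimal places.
\hat\phi_{2} = 0.2400

The Yule-Walker equations for an AR(p) process read, in matrix form,
  Gamma_p phi = r_p,   with   (Gamma_p)_{ij} = gamma(|i - j|),
                       (r_p)_i = gamma(i),   i,j = 1..p.
Substitute the sample gammas (Toeplitz matrix and right-hand side of size 2):
  Gamma_p = [[8.9475, -7.1815], [-7.1815, 8.9475]]
  r_p     = [-7.1815, 6.5281]
Written out:
  8.9475 phi_1 - 7.1815 phi_2 = -7.1815
  -7.1815 phi_1 + 8.9475 phi_2 = 6.5281
Solve by Cramer's rule:
  det = gamma(0)^2 - gamma(1)^2 = (8.9475)^2 - (-7.1815)^2 = 80.05775625 - 51.57394225 = 28.483814
  phi_hat_1 = [gamma(1) gamma(0) - gamma(1) gamma(2)] / det = [(-7.1815)(8.9475) - (-7.1815)(6.5281)] / 28.483814 = -17.3749211 / 28.483814 = -0.61
  phi_hat_2 = [gamma(0) gamma(2) - gamma(1)^2] / det = [(8.9475)(6.5281) - (-7.1815)^2] / 28.483814 = 6.8362325 / 28.483814 = 0.24
So phi_hat = [-0.6100, 0.2400].
Therefore phi_hat_2 = 0.2400.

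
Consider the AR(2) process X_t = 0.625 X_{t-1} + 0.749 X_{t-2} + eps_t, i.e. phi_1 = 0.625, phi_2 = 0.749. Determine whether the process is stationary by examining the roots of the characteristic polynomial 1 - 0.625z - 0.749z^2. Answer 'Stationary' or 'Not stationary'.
\text{Not stationary}

The AR(p) characteristic polynomial is P(z) = 1 - 0.625z - 0.749z^2.
Stationarity requires all roots to lie outside the unit circle, i.e. |z| > 1 for every root.
Set 1 + (-0.625) z + (-0.749) z^2 = 0, i.e. a z^2 + b z + c = 0 with a = -0.749, b = -0.625, c = 1.
Discriminant D = b^2 - 4ac = (-0.625)^2 - 4*(-0.749)*1 = 0.390625 - (-2.996) = 3.386625.
D >= 0, so the roots are real: z = (-b +/- sqrt(D)) / (2a) = (0.625 +/- 1.840279) / (-1.498).
  z_1 = (0.625 + 1.840279) / (-1.498) = -1.6457,   |z_1| = 1.6457.
  z_2 = (0.625 - 1.840279) / (-1.498) = 0.8113,   |z_2| = 0.8113.
Moduli of all roots: 1.6457, 0.8113.
All moduli strictly greater than 1? No.
Verdict: Not stationary.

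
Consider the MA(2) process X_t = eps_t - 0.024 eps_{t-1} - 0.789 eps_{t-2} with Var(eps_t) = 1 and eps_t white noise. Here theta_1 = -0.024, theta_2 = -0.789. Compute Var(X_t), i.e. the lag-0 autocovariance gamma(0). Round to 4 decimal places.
\gamma(0) = 1.6231

For an MA(q) process X_t = eps_t + sum_i theta_i eps_{t-i} with
Var(eps_t) = sigma^2, the variance is
  gamma(0) = sigma^2 * (1 + sum_i theta_i^2).
  sum_i theta_i^2 = (-0.024)^2 + (-0.789)^2 = 0.000576 + 0.622521 = 0.623097.
  gamma(0) = 1 * (1 + 0.623097) = 1 * 1.623097 = 1.623097, which rounds to 1.6231.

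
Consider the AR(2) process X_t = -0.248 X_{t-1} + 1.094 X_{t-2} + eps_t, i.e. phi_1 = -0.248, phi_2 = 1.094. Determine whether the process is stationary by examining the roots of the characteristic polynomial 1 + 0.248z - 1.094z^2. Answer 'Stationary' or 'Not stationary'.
\text{Not stationary}

The AR(p) characteristic polynomial is P(z) = 1 + 0.248z - 1.094z^2.
Stationarity requires all roots to lie outside the unit circle, i.e. |z| > 1 for every root.
Set 1 + (0.248) z + (-1.094) z^2 = 0, i.e. a z^2 + b z + c = 0 with a = -1.094, b = 0.248, c = 1.
Discriminant D = b^2 - 4ac = (0.248)^2 - 4*(-1.094)*1 = 0.061504 - (-4.376) = 4.437504.
D >= 0, so the roots are real: z = (-b +/- sqrt(D)) / (2a) = (-0.248 +/- 2.106538) / (-2.188).
  z_1 = (-0.248 + 2.106538) / (-2.188) = -0.8494,   |z_1| = 0.8494.
  z_2 = (-0.248 - 2.106538) / (-2.188) = 1.0761,   |z_2| = 1.0761.
Moduli of all roots: 0.8494, 1.0761.
All moduli strictly greater than 1? No.
Verdict: Not stationary.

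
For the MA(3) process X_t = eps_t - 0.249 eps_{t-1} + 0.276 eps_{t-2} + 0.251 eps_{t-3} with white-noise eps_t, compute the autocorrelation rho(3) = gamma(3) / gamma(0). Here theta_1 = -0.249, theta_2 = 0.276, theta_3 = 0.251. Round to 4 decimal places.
\rho(3) = 0.2090

For an MA(q) process with theta_0 = 1, the autocovariance is
  gamma(k) = sigma^2 * sum_{i=0..q-k} theta_i * theta_{i+k},
and rho(k) = gamma(k) / gamma(0). Sigma^2 cancels.
  numerator   = (1)*(0.251) = 0.251.
  denominator = (1)^2 + (-0.249)^2 + (0.276)^2 + (0.251)^2 = 1.201178.
  rho(3) = 0.251 / 1.201178 = 0.2090.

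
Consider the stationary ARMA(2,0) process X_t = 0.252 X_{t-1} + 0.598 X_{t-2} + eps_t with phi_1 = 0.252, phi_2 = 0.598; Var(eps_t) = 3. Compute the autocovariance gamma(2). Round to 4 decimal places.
\gamma(2) = 5.8158

Multiply the model equation by X_{t-k} and take expectations. With theta_0 = psi_0 = 1 and psi_j the MA(infinity) weights, this gives
  gamma(k) - sum_i phi_i gamma(k-i) = c_k,
  c_k = sigma^2 * sum_{j=k..q} theta_j psi_{j-k}   (c_k = 0 for k > q),
using gamma(-m) = gamma(m).
Pure AR (q = 0): c_0 = sigma^2 = 3, c_k = 0 for k >= 1.
Equations for k = 0, 1, 2 (AR order 2, c_2 = 0):
  (E0) gamma(0) = phi_1 gamma(1) + phi_2 gamma(2) + c_0
  (E1) gamma(1) = phi_1 gamma(0) + phi_2 gamma(1) + c_1
  (E2) gamma(2) = phi_1 gamma(1) + phi_2 gamma(0)
From (E1): gamma(1) = A gamma(0) + B with
  A = phi_1 / (1 - phi_2) = 0.252 / 0.402 = 0.626866,   B = c_1 / (1 - phi_2) = 0 / 0.402 = 0.
Insert (E2) into (E0): gamma(0) (1 - phi_2^2) = phi_1 (1 + phi_2) gamma(1) + c_0.
  phi_1 (1 + phi_2) = (0.252)(1.598) = 0.402696,   1 - phi_2^2 = 0.642396.
Replace gamma(1) by A gamma(0) + B and collect gamma(0):
  gamma(0) [0.642396 - (0.402696)(0.626866)] = c_0 = 3
  gamma(0) * 0.38996 = 3
  gamma(0) = 3 / 0.38996 = 7.693103.
  gamma(1) = A gamma(0) = (0.626866)(7.693103) = 4.822542.
  gamma(2) = phi_1 gamma(1) + phi_2 gamma(0) = (0.252)(4.822542) + (0.598)(7.693103) = 5.815756.
Therefore gamma(2) = 5.8158 (to 4 decimal places).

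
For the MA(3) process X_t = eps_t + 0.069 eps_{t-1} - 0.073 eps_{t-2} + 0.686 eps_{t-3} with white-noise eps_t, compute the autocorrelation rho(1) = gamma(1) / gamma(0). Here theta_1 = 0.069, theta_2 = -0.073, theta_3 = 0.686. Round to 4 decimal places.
\rho(1) = 0.0094

For an MA(q) process with theta_0 = 1, the autocovariance is
  gamma(k) = sigma^2 * sum_{i=0..q-k} theta_i * theta_{i+k},
and rho(k) = gamma(k) / gamma(0). Sigma^2 cancels.
  numerator   = (1)*(0.069) + (0.069)*(-0.073) + (-0.073)*(0.686) = 0.013885.
  denominator = (1)^2 + (0.069)^2 + (-0.073)^2 + (0.686)^2 = 1.480686.
  rho(1) = 0.013885 / 1.480686 = 0.0094.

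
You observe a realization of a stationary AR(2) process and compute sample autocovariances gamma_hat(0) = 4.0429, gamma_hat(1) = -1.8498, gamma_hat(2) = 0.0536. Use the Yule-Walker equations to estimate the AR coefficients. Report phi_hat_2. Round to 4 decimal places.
\hat\phi_{2} = -0.2480

The Yule-Walker equations for an AR(p) process read, in matrix form,
  Gamma_p phi = r_p,   with   (Gamma_p)_{ij} = gamma(|i - j|),
                       (r_p)_i = gamma(i),   i,j = 1..p.
Substitute the sample gammas (Toeplitz matrix and right-hand side of size 2):
  Gamma_p = [[4.0429, -1.8498], [-1.8498, 4.0429]]
  r_p     = [-1.8498, 0.0536]
Written out:
  4.0429 phi_1 - 1.8498 phi_2 = -1.8498
  -1.8498 phi_1 + 4.0429 phi_2 = 0.0536
Solve by Cramer's rule:
  det = gamma(0)^2 - gamma(1)^2 = (4.0429)^2 - (-1.8498)^2 = 16.34504041 - 3.42176004 = 12.92328037
  phi_hat_1 = [gamma(1) gamma(0) - gamma(1) gamma(2)] / det = [(-1.8498)(4.0429) - (-1.8498)(0.0536)] / 12.92328037 = -7.37940714 / 12.92328037 = -0.571
  phi_hat_2 = [gamma(0) gamma(2) - gamma(1)^2] / det = [(4.0429)(0.0536) - (-1.8498)^2] / 12.92328037 = -3.2050606 / 12.92328037 = -0.248
So phi_hat = [-0.5710, -0.2480].
Therefore phi_hat_2 = -0.2480.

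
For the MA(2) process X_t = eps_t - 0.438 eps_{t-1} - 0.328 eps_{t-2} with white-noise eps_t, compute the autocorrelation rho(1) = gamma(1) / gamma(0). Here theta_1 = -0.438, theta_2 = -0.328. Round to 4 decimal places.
\rho(1) = -0.2265

For an MA(q) process with theta_0 = 1, the autocovariance is
  gamma(k) = sigma^2 * sum_{i=0..q-k} theta_i * theta_{i+k},
and rho(k) = gamma(k) / gamma(0). Sigma^2 cancels.
  numerator   = (1)*(-0.438) + (-0.438)*(-0.328) = -0.294336.
  denominator = (1)^2 + (-0.438)^2 + (-0.328)^2 = 1.299428.
  rho(1) = -0.294336 / 1.299428 = -0.2265.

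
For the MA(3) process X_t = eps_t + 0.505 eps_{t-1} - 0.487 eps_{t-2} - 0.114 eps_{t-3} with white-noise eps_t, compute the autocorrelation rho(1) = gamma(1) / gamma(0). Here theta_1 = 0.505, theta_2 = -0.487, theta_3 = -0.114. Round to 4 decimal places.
\rho(1) = 0.2090

For an MA(q) process with theta_0 = 1, the autocovariance is
  gamma(k) = sigma^2 * sum_{i=0..q-k} theta_i * theta_{i+k},
and rho(k) = gamma(k) / gamma(0). Sigma^2 cancels.
  numerator   = (1)*(0.505) + (0.505)*(-0.487) + (-0.487)*(-0.114) = 0.314583.
  denominator = (1)^2 + (0.505)^2 + (-0.487)^2 + (-0.114)^2 = 1.50519.
  rho(1) = 0.314583 / 1.50519 = 0.2090.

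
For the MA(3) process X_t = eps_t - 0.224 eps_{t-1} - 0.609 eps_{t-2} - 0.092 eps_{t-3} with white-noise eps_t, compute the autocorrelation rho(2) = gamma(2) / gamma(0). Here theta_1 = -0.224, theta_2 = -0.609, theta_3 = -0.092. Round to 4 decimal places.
\rho(2) = -0.4116

For an MA(q) process with theta_0 = 1, the autocovariance is
  gamma(k) = sigma^2 * sum_{i=0..q-k} theta_i * theta_{i+k},
and rho(k) = gamma(k) / gamma(0). Sigma^2 cancels.
  numerator   = (1)*(-0.609) + (-0.224)*(-0.092) = -0.588392.
  denominator = (1)^2 + (-0.224)^2 + (-0.609)^2 + (-0.092)^2 = 1.429521.
  rho(2) = -0.588392 / 1.429521 = -0.4116.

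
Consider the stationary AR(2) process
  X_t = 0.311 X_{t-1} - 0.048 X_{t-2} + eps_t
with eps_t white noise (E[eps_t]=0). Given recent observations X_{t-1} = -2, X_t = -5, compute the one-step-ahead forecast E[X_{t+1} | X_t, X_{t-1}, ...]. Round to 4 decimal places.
E[X_{t+1} \mid \mathcal F_t] = -1.4590

For an AR(p) model X_t = c + sum_i phi_i X_{t-i} + eps_t, the
one-step-ahead conditional mean is
  E[X_{t+1} | X_t, ...] = c + sum_i phi_i X_{t+1-i}.
Substitute known values:
  E[X_{t+1} | ...] = (0.311) * (-5) + (-0.048) * (-2)
                   = -1.4590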